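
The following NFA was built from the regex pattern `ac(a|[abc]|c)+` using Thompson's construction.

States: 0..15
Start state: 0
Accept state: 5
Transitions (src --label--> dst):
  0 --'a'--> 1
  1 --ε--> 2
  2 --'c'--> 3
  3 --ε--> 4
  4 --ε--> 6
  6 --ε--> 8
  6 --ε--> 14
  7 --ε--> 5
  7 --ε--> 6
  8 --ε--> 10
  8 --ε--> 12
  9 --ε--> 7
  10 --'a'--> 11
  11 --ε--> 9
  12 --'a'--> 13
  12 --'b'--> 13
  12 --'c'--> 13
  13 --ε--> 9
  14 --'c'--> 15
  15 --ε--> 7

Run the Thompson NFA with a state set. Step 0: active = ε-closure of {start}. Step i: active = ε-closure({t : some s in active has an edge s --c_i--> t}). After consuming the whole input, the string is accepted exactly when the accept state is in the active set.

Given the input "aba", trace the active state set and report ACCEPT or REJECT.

Answer: REJECT

Trace:
S₀ = ε-closure({0}) = {0}
'a' @ 1: {1,2}
'b' @ 2: {}  — state set empty
rest 'a' ignored (set empty)
after full input: {}  (accept=5 not in)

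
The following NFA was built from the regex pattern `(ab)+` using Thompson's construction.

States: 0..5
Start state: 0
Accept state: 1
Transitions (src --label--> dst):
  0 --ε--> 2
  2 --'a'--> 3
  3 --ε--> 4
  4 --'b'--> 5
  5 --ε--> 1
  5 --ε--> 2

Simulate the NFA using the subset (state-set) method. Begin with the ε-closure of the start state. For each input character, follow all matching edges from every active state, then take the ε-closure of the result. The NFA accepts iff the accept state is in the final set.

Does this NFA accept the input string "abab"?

S₀ = ε-closure({0}) = {0,2}
'a' @ 1: {3,4}
'b' @ 2: {1,2,5}  [accepting]
'a' @ 3: {3,4}
'b' @ 4: {1,2,5}  [accepting]
end set {1,2,5} — state 1 in

Answer: ACCEPT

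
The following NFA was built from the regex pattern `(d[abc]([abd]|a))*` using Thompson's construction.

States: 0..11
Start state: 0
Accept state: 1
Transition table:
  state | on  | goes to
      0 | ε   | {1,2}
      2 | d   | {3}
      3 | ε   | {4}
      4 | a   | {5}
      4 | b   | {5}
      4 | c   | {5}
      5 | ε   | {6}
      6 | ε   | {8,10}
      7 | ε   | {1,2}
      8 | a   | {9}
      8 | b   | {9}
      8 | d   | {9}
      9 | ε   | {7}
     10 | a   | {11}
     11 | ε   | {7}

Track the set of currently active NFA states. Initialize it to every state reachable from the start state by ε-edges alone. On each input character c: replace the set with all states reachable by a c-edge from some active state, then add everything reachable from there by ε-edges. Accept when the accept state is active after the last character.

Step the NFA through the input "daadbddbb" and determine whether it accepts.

Answer: ACCEPT

Derivation:
S₀ = ε-closure({0}) = {0,1,2}
'd' @ 1: {3,4}
'a' @ 2: {5,6,8,10}
'a' @ 3: {1,2,7,9,11}  (accept∈set)
'd' @ 4: {3,4}
'b' @ 5: {5,6,8,10}
'd' @ 6: {1,2,7,9}  (accept∈set)
'd' @ 7: {3,4}
'b' @ 8: {5,6,8,10}
'b' @ 9: {1,2,7,9}  (accept∈set)
after full input: {1,2,7,9}  (accept=1 in)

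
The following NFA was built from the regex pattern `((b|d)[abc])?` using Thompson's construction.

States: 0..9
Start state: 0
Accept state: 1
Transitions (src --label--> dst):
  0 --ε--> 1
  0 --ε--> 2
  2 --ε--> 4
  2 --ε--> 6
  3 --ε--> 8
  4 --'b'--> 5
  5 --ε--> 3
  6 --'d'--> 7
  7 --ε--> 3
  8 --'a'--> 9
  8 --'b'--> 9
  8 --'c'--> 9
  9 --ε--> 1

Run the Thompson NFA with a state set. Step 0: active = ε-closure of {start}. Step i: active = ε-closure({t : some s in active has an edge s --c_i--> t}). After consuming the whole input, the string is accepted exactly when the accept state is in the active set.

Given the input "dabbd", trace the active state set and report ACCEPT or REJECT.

Answer: REJECT

Trace:
start: ε-closure({0}) = {0,1,2,4,6}
'd' @ 1: {3,7,8}
'a' @ 2: {1,9}  [accepting]
'b' @ 3: {}  — state set empty
rest 'bd' ignored (set empty)
final: {}; accept 1 not in set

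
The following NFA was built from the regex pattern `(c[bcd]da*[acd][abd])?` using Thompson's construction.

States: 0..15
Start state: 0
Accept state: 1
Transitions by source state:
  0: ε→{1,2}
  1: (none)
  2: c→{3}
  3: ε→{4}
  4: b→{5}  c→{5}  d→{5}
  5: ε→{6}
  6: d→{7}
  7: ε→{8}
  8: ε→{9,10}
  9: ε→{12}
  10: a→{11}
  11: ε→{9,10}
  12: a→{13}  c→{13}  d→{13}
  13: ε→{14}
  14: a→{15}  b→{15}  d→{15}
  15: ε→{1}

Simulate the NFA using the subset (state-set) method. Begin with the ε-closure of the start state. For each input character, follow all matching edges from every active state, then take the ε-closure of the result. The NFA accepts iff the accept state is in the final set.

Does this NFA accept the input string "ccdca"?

start: ε-closure({0}) = {0,1,2}
'c' @ 1: {3,4}
'c' @ 2: {5,6}
'd' @ 3: {7,8,9,10,12}
'c' @ 4: {13,14}
'a' @ 5: {1,15}  (accept∈set)
after full input: {1,15}  (accept=1 in)

Answer: ACCEPT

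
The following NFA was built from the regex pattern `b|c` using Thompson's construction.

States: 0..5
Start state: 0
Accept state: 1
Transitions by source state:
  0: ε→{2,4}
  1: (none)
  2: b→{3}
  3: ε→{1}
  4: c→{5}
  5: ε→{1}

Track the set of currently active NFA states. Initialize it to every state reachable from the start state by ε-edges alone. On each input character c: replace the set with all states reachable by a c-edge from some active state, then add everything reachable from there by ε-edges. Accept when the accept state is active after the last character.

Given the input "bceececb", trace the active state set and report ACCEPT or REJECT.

initial (ε-close {0}): {0,2,4}
'b' @ 1: {1,3}  (accept∈set)
'c' @ 2: {}  — dead — no transitions
rest 'eececb' ignored (set empty)
after full input: {}  (accept=1 not in)

Answer: REJECT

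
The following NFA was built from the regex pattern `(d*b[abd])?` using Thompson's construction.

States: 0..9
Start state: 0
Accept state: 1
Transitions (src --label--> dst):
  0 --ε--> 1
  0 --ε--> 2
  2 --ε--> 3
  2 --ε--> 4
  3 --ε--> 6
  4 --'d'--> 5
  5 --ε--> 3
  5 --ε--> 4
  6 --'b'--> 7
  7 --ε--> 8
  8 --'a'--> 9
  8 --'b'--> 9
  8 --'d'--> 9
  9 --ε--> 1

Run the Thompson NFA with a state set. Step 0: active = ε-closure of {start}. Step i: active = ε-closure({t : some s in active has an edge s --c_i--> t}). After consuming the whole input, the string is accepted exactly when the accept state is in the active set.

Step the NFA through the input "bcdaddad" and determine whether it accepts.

Answer: REJECT

Steps:
initial (ε-close {0}): {0,1,2,3,4,6}
'b' @ 1: {7,8}
'c' @ 2: {}  — state set empty
rest 'daddad' ignored (set empty)
after full input: {}  (accept=1 not in)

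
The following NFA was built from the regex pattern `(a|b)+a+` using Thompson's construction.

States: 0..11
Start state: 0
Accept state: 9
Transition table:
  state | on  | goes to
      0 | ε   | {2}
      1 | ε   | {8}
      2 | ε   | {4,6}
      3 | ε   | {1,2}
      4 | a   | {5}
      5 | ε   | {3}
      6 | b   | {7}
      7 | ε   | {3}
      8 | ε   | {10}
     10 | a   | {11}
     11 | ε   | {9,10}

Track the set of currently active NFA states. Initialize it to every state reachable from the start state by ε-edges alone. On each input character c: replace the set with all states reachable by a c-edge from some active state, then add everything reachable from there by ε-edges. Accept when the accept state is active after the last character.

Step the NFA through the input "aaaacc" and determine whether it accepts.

initial (ε-close {0}): {0,2,4,6}
'a' @ 1: {1,2,3,4,5,6,8,10}
'a' @ 2: {1,2,3,4,5,6,8,9,10,11}  ✓accept
'a' @ 3: {1,2,3,4,5,6,8,9,10,11}  ✓accept
'a' @ 4: {1,2,3,4,5,6,8,9,10,11}  ✓accept
'c' @ 5: {}  — dead — no transitions
rest 'c' ignored (set empty)
end set {} — state 9 not in

Answer: REJECT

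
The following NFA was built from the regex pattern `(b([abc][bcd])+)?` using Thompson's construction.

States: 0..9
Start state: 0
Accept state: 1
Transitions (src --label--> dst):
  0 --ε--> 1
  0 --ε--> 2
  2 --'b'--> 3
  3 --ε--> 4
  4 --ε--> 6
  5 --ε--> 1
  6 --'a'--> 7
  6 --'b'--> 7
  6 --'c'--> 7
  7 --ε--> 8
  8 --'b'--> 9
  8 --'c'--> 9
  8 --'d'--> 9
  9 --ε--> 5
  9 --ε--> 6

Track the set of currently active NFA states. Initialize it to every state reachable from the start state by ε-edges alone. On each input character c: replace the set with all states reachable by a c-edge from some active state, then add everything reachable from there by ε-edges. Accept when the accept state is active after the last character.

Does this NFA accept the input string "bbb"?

S₀ = ε-closure({0}) = {0,1,2}
'b' @ 1: {3,4,6}
'b' @ 2: {7,8}
'b' @ 3: {1,5,6,9}  [accepting]
end set {1,5,6,9} — state 1 in

Answer: ACCEPT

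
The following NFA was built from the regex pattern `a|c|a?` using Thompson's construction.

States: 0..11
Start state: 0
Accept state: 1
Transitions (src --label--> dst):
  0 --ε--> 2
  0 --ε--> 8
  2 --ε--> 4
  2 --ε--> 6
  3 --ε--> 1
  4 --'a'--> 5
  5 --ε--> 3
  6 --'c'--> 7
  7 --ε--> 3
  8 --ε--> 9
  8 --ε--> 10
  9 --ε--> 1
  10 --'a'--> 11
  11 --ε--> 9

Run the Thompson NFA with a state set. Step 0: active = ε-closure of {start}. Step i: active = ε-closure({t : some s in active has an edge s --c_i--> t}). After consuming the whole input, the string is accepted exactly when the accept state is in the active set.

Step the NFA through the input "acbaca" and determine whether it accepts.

S₀ = ε-closure({0}) = {0,1,2,4,6,8,9,10}
'a' @ 1: {1,3,5,9,11}  [accepting]
'c' @ 2: {}  — dead — no transitions
rest 'baca' ignored (set empty)
after full input: {}  (accept=1 not in)

Answer: REJECT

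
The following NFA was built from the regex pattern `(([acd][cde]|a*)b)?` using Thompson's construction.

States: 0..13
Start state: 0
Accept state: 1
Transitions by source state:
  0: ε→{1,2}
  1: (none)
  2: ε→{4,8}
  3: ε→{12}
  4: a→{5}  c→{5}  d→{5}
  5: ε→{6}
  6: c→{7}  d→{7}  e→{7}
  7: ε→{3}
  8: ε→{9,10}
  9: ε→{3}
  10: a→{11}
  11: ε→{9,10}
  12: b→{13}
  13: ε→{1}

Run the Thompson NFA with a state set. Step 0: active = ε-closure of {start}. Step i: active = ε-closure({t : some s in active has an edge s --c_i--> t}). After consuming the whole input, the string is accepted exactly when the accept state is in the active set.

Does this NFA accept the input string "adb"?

start: ε-closure({0}) = {0,1,2,3,4,8,9,10,12}
'a' @ 1: {3,5,6,9,10,11,12}
'd' @ 2: {3,7,12}
'b' @ 3: {1,13}  [accepting]
after full input: {1,13}  (accept=1 in)

Answer: ACCEPT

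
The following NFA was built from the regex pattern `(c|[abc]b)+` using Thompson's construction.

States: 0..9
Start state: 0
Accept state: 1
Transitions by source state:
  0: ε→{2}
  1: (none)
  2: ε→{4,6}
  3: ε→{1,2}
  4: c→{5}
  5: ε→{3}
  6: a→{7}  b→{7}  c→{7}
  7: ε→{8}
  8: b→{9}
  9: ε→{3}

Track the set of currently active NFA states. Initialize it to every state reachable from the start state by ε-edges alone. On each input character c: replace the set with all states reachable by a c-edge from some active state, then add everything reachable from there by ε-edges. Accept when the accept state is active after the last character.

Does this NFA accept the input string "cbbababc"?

initial (ε-close {0}): {0,2,4,6}
'c' @ 1: {1,2,3,4,5,6,7,8}  (accept∈set)
'b' @ 2: {1,2,3,4,6,7,8,9}  (accept∈set)
'b' @ 3: {1,2,3,4,6,7,8,9}  (accept∈set)
'a' @ 4: {7,8}
'b' @ 5: {1,2,3,4,6,9}  (accept∈set)
'a' @ 6: {7,8}
'b' @ 7: {1,2,3,4,6,9}  (accept∈set)
'c' @ 8: {1,2,3,4,5,6,7,8}  (accept∈set)
after full input: {1,2,3,4,5,6,7,8}  (accept=1 in)

Answer: ACCEPT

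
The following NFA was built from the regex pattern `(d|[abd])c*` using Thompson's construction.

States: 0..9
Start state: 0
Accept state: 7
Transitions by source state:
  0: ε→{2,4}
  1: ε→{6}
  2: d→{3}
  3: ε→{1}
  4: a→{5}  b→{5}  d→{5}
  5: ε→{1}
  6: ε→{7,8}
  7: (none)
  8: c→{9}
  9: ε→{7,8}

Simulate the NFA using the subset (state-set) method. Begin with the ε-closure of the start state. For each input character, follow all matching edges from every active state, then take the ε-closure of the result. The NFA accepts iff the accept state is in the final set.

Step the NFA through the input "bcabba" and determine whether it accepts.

Answer: REJECT

Trace:
initial (ε-close {0}): {0,2,4}
'b' @ 1: {1,5,6,7,8}  (accept∈set)
'c' @ 2: {7,8,9}  (accept∈set)
'a' @ 3: {}  — dead — no transitions
rest 'bba' ignored (set empty)
end set {} — state 7 not in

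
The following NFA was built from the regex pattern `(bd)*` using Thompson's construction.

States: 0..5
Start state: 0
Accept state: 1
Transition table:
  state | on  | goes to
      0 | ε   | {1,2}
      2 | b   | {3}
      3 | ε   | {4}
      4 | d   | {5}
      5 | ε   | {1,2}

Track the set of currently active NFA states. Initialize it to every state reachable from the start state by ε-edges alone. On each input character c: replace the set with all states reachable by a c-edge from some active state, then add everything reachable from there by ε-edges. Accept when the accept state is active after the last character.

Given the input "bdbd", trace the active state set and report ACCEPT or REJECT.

initial (ε-close {0}): {0,1,2}
'b' @ 1: {3,4}
'd' @ 2: {1,2,5}  (accept∈set)
'b' @ 3: {3,4}
'd' @ 4: {1,2,5}  (accept∈set)
after full input: {1,2,5}  (accept=1 in)

Answer: ACCEPT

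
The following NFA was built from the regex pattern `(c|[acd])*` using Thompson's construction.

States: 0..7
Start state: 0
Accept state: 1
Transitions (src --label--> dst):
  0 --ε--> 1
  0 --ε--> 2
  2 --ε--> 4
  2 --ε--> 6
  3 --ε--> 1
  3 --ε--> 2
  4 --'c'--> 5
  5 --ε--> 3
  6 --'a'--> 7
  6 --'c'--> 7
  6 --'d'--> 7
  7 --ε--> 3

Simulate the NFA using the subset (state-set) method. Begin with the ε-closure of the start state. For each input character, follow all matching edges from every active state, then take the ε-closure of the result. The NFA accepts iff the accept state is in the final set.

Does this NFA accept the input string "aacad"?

start: ε-closure({0}) = {0,1,2,4,6}
'a' @ 1: {1,2,3,4,6,7}  ✓accept
'a' @ 2: {1,2,3,4,6,7}  ✓accept
'c' @ 3: {1,2,3,4,5,6,7}  ✓accept
'a' @ 4: {1,2,3,4,6,7}  ✓accept
'd' @ 5: {1,2,3,4,6,7}  ✓accept
after full input: {1,2,3,4,6,7}  (accept=1 in)

Answer: ACCEPT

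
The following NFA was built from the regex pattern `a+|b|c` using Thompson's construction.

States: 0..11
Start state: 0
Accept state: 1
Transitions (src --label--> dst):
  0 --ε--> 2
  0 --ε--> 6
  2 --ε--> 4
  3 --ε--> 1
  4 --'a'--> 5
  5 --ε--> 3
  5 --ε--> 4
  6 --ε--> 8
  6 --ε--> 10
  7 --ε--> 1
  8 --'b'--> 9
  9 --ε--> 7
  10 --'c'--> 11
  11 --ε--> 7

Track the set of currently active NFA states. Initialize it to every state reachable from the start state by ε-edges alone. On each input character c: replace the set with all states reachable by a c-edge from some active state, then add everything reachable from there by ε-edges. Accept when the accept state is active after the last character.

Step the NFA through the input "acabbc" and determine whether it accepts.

Answer: REJECT

Trace:
start: ε-closure({0}) = {0,2,4,6,8,10}
'a' @ 1: {1,3,4,5}  (accept∈set)
'c' @ 2: {}  — dead — no transitions
rest 'abbc' ignored (set empty)
final: {}; accept 1 not in set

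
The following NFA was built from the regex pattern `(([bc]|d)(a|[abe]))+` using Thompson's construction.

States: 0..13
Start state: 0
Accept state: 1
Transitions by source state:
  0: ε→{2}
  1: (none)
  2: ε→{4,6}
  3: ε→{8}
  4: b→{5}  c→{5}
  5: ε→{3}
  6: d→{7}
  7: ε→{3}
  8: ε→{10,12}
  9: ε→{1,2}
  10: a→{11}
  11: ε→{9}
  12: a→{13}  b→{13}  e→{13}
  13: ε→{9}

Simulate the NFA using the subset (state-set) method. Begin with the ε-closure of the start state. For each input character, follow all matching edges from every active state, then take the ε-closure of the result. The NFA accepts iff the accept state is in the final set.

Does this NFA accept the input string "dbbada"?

Answer: ACCEPT

Steps:
initial (ε-close {0}): {0,2,4,6}
'd' @ 1: {3,7,8,10,12}
'b' @ 2: {1,2,4,6,9,13}  [accepting]
'b' @ 3: {3,5,8,10,12}
'a' @ 4: {1,2,4,6,9,11,13}  [accepting]
'd' @ 5: {3,7,8,10,12}
'a' @ 6: {1,2,4,6,9,11,13}  [accepting]
after full input: {1,2,4,6,9,11,13}  (accept=1 in)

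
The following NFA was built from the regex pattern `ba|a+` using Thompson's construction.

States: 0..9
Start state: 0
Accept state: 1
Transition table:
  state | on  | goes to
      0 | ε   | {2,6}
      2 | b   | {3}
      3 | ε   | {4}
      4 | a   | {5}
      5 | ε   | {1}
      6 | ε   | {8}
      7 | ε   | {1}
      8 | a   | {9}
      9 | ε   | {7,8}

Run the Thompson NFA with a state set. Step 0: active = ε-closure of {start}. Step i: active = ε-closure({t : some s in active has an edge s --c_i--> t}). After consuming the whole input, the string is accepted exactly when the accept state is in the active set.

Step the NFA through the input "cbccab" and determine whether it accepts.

S₀ = ε-closure({0}) = {0,2,6,8}
'c' @ 1: {}  — no active states
rest 'bccab' ignored (set empty)
end set {} — state 1 not in

Answer: REJECT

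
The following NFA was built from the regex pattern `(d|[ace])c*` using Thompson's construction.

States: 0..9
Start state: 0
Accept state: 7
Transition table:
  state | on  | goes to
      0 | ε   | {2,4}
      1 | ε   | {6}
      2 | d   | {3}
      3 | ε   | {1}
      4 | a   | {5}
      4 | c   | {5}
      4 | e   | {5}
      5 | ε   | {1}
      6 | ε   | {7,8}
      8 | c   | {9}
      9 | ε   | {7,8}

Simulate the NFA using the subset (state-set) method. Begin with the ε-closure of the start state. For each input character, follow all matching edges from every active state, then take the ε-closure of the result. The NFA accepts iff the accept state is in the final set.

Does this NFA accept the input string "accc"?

initial (ε-close {0}): {0,2,4}
'a' @ 1: {1,5,6,7,8}  (accept∈set)
'c' @ 2: {7,8,9}  (accept∈set)
'c' @ 3: {7,8,9}  (accept∈set)
'c' @ 4: {7,8,9}  (accept∈set)
after full input: {7,8,9}  (accept=7 in)

Answer: ACCEPT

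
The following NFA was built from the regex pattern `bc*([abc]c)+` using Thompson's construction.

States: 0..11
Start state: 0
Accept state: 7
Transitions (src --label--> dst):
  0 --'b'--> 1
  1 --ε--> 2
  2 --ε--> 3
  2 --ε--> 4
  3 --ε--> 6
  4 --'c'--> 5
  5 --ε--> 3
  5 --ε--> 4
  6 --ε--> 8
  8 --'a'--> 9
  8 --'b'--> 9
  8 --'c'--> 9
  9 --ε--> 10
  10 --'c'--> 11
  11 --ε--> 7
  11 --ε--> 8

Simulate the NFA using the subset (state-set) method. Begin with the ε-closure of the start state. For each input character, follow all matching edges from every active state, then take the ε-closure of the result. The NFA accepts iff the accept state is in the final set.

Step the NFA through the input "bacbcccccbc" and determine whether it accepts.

S₀ = ε-closure({0}) = {0}
'b' @ 1: {1,2,3,4,6,8}
'a' @ 2: {9,10}
'c' @ 3: {7,8,11}  [accepting]
'b' @ 4: {9,10}
'c' @ 5: {7,8,11}  [accepting]
'c' @ 6: {9,10}
'c' @ 7: {7,8,11}  [accepting]
'c' @ 8: {9,10}
'c' @ 9: {7,8,11}  [accepting]
'b' @ 10: {9,10}
'c' @ 11: {7,8,11}  [accepting]
final: {7,8,11}; accept 7 in set

Answer: ACCEPT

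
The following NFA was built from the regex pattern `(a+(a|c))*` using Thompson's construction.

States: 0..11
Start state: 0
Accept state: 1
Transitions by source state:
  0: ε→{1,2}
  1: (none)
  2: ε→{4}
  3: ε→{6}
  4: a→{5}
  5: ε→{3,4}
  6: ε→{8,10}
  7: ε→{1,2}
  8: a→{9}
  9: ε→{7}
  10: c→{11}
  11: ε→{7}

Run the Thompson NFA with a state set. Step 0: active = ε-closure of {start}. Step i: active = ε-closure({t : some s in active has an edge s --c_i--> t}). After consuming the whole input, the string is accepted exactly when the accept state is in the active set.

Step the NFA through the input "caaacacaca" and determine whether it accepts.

S₀ = ε-closure({0}) = {0,1,2,4}
'c' @ 1: {}  — state set empty
rest 'aaacacaca' ignored (set empty)
after full input: {}  (accept=1 not in)

Answer: REJECT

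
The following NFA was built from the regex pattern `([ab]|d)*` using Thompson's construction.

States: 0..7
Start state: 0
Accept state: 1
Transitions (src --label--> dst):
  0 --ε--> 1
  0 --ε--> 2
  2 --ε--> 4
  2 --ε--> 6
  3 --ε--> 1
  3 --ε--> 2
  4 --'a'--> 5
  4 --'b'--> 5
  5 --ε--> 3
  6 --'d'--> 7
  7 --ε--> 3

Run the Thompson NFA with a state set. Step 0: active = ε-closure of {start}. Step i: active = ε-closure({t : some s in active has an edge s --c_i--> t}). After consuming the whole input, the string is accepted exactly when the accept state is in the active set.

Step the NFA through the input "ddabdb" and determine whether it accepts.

Answer: ACCEPT

Steps:
S₀ = ε-closure({0}) = {0,1,2,4,6}
'd' @ 1: {1,2,3,4,6,7}  [accepting]
'd' @ 2: {1,2,3,4,6,7}  [accepting]
'a' @ 3: {1,2,3,4,5,6}  [accepting]
'b' @ 4: {1,2,3,4,5,6}  [accepting]
'd' @ 5: {1,2,3,4,6,7}  [accepting]
'b' @ 6: {1,2,3,4,5,6}  [accepting]
end set {1,2,3,4,5,6} — state 1 in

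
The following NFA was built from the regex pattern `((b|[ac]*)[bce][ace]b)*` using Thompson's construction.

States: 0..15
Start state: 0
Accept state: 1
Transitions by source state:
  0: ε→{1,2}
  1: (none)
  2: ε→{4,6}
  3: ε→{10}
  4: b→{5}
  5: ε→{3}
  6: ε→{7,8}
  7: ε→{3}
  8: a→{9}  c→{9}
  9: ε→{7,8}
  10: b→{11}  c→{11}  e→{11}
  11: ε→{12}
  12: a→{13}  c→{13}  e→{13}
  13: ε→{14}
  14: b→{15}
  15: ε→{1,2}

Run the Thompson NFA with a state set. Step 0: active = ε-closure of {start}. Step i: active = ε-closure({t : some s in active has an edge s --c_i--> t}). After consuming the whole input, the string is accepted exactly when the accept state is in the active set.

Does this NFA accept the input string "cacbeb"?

initial (ε-close {0}): {0,1,2,3,4,6,7,8,10}
'c' @ 1: {3,7,8,9,10,11,12}
'a' @ 2: {3,7,8,9,10,13,14}
'c' @ 3: {3,7,8,9,10,11,12}
'b' @ 4: {11,12}
'e' @ 5: {13,14}
'b' @ 6: {1,2,3,4,6,7,8,10,15}  [accepting]
final: {1,2,3,4,6,7,8,10,15}; accept 1 in set

Answer: ACCEPT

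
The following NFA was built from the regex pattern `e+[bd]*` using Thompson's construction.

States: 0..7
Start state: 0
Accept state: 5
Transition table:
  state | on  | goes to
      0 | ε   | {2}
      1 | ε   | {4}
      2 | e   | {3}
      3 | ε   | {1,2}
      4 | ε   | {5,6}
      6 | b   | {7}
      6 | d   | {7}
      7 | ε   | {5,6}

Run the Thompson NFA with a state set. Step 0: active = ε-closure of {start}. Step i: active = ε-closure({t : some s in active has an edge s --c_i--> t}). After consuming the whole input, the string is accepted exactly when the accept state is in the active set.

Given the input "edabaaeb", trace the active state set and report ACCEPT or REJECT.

start: ε-closure({0}) = {0,2}
'e' @ 1: {1,2,3,4,5,6}  ✓accept
'd' @ 2: {5,6,7}  ✓accept
'a' @ 3: {}  — no active states
rest 'baaeb' ignored (set empty)
final: {}; accept 5 not in set

Answer: REJECT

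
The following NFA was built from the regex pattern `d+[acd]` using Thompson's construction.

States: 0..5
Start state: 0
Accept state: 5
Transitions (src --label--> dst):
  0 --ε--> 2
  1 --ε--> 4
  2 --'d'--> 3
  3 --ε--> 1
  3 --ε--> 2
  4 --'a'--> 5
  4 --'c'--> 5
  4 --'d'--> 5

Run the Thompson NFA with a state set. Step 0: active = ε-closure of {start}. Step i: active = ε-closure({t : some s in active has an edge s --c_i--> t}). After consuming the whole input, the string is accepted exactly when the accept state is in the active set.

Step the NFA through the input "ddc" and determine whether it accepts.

start: ε-closure({0}) = {0,2}
'd' @ 1: {1,2,3,4}
'd' @ 2: {1,2,3,4,5}  ✓accept
'c' @ 3: {5}  ✓accept
final: {5}; accept 5 in set

Answer: ACCEPT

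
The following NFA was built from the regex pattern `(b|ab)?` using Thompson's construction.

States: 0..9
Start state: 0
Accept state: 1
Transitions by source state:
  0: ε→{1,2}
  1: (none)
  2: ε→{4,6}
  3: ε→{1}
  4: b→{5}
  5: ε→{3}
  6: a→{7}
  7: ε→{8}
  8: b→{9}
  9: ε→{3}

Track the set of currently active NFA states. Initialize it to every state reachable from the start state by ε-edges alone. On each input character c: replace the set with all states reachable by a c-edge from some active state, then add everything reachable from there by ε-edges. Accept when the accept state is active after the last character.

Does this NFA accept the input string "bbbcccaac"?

Answer: REJECT

Steps:
S₀ = ε-closure({0}) = {0,1,2,4,6}
'b' @ 1: {1,3,5}  [accepting]
'b' @ 2: {}  — dead — no transitions
rest 'bcccaac' ignored (set empty)
after full input: {}  (accept=1 not in)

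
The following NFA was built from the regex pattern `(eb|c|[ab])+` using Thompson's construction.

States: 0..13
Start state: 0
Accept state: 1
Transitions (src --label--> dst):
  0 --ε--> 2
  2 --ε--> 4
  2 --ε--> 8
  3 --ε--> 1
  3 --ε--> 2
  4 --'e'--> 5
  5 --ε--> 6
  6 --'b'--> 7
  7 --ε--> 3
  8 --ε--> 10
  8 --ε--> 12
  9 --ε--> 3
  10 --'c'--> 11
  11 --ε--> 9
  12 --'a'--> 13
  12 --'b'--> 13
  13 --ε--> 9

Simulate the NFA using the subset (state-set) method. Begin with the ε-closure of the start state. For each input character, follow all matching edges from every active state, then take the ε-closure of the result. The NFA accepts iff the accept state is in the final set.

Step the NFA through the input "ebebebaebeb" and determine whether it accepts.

start: ε-closure({0}) = {0,2,4,8,10,12}
'e' @ 1: {5,6}
'b' @ 2: {1,2,3,4,7,8,10,12}  ✓accept
'e' @ 3: {5,6}
'b' @ 4: {1,2,3,4,7,8,10,12}  ✓accept
'e' @ 5: {5,6}
'b' @ 6: {1,2,3,4,7,8,10,12}  ✓accept
'a' @ 7: {1,2,3,4,8,9,10,12,13}  ✓accept
'e' @ 8: {5,6}
'b' @ 9: {1,2,3,4,7,8,10,12}  ✓accept
'e' @ 10: {5,6}
'b' @ 11: {1,2,3,4,7,8,10,12}  ✓accept
after full input: {1,2,3,4,7,8,10,12}  (accept=1 in)

Answer: ACCEPT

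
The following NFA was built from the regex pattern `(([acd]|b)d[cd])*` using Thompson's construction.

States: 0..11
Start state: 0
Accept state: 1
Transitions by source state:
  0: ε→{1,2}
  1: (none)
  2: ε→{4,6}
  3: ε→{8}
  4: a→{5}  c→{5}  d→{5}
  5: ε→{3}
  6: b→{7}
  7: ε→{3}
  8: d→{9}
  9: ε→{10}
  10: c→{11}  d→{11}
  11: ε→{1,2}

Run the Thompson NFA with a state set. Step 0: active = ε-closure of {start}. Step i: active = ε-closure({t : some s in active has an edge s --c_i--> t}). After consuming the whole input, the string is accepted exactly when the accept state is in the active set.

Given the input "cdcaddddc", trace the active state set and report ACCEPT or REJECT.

Answer: ACCEPT

Derivation:
start: ε-closure({0}) = {0,1,2,4,6}
'c' @ 1: {3,5,8}
'd' @ 2: {9,10}
'c' @ 3: {1,2,4,6,11}  [accepting]
'a' @ 4: {3,5,8}
'd' @ 5: {9,10}
'd' @ 6: {1,2,4,6,11}  [accepting]
'd' @ 7: {3,5,8}
'd' @ 8: {9,10}
'c' @ 9: {1,2,4,6,11}  [accepting]
final: {1,2,4,6,11}; accept 1 in set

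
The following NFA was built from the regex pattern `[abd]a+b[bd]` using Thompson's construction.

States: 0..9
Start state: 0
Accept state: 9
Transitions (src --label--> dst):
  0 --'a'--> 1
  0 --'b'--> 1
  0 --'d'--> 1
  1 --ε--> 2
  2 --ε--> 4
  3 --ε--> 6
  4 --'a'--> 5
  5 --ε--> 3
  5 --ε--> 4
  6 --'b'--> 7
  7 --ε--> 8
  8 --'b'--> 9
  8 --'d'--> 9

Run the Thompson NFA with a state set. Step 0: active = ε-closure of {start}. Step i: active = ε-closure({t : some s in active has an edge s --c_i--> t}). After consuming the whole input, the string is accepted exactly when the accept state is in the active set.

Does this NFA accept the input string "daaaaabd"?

start: ε-closure({0}) = {0}
'd' @ 1: {1,2,4}
'a' @ 2: {3,4,5,6}
'a' @ 3: {3,4,5,6}
'a' @ 4: {3,4,5,6}
'a' @ 5: {3,4,5,6}
'a' @ 6: {3,4,5,6}
'b' @ 7: {7,8}
'd' @ 8: {9}  (accept∈set)
end set {9} — state 9 in

Answer: ACCEPT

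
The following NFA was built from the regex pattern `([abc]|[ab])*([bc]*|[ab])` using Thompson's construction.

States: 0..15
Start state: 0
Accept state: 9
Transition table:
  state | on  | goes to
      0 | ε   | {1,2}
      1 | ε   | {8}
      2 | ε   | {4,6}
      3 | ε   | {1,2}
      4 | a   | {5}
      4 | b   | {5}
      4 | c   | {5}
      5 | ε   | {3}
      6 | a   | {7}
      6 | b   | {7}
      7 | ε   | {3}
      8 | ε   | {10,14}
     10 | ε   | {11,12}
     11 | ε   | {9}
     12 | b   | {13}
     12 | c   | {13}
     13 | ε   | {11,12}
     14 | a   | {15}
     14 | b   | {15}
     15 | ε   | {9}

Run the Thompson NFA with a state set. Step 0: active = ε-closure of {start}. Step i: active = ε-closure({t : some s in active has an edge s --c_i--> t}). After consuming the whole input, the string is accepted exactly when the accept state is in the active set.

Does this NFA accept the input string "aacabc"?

Answer: ACCEPT

Trace:
initial (ε-close {0}): {0,1,2,4,6,8,9,10,11,12,14}
'a' @ 1: {1,2,3,4,5,6,7,8,9,10,11,12,14,15}  [accepting]
'a' @ 2: {1,2,3,4,5,6,7,8,9,10,11,12,14,15}  [accepting]
'c' @ 3: {1,2,3,4,5,6,8,9,10,11,12,13,14}  [accepting]
'a' @ 4: {1,2,3,4,5,6,7,8,9,10,11,12,14,15}  [accepting]
'b' @ 5: {1,2,3,4,5,6,7,8,9,10,11,12,13,14,15}  [accepting]
'c' @ 6: {1,2,3,4,5,6,8,9,10,11,12,13,14}  [accepting]
final: {1,2,3,4,5,6,8,9,10,11,12,13,14}; accept 9 in set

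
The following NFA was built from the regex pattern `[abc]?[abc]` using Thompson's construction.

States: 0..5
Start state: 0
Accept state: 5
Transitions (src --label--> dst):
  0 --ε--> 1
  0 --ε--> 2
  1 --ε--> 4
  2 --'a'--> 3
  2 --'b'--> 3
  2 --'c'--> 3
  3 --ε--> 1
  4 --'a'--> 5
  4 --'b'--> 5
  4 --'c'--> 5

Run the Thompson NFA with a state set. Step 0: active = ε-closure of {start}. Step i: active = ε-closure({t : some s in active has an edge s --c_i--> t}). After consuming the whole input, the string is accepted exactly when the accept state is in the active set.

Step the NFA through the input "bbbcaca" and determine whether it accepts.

Answer: REJECT

Derivation:
S₀ = ε-closure({0}) = {0,1,2,4}
'b' @ 1: {1,3,4,5}  ✓accept
'b' @ 2: {5}  ✓accept
'b' @ 3: {}  — dead — no transitions
rest 'caca' ignored (set empty)
final: {}; accept 5 not in set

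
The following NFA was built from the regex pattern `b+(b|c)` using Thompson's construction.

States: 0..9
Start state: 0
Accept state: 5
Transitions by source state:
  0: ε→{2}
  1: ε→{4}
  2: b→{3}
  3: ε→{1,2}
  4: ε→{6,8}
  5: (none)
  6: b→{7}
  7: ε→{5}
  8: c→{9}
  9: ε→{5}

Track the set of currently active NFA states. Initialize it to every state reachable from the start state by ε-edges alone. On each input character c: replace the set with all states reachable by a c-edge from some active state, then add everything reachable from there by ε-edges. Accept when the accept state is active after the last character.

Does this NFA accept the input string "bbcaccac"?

Answer: REJECT

Derivation:
initial (ε-close {0}): {0,2}
'b' @ 1: {1,2,3,4,6,8}
'b' @ 2: {1,2,3,4,5,6,7,8}  [accepting]
'c' @ 3: {5,9}  [accepting]
'a' @ 4: {}  — state set empty
rest 'ccac' ignored (set empty)
after full input: {}  (accept=5 not in)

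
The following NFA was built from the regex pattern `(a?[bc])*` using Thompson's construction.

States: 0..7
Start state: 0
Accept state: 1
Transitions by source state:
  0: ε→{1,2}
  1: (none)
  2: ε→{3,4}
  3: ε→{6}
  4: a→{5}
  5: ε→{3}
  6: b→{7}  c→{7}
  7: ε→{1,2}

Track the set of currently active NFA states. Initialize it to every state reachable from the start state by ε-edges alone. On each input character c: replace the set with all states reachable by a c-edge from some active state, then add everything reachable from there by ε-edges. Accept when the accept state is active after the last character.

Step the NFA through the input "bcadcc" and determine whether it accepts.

initial (ε-close {0}): {0,1,2,3,4,6}
'b' @ 1: {1,2,3,4,6,7}  ✓accept
'c' @ 2: {1,2,3,4,6,7}  ✓accept
'a' @ 3: {3,5,6}
'd' @ 4: {}  — no active states
rest 'cc' ignored (set empty)
final: {}; accept 1 not in set

Answer: REJECT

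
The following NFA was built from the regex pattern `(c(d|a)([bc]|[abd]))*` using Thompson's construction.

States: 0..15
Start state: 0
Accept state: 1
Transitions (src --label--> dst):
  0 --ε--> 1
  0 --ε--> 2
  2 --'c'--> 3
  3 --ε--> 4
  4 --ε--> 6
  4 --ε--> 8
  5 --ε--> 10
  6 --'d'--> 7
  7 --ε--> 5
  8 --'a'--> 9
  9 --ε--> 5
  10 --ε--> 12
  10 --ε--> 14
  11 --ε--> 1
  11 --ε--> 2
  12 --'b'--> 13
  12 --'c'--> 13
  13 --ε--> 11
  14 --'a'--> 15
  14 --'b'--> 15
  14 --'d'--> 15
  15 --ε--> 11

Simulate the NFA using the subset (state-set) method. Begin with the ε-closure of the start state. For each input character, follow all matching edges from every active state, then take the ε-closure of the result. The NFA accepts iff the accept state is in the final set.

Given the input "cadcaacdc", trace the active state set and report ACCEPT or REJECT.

Answer: ACCEPT

Derivation:
start: ε-closure({0}) = {0,1,2}
'c' @ 1: {3,4,6,8}
'a' @ 2: {5,9,10,12,14}
'd' @ 3: {1,2,11,15}  [accepting]
'c' @ 4: {3,4,6,8}
'a' @ 5: {5,9,10,12,14}
'a' @ 6: {1,2,11,15}  [accepting]
'c' @ 7: {3,4,6,8}
'd' @ 8: {5,7,10,12,14}
'c' @ 9: {1,2,11,13}  [accepting]
after full input: {1,2,11,13}  (accept=1 in)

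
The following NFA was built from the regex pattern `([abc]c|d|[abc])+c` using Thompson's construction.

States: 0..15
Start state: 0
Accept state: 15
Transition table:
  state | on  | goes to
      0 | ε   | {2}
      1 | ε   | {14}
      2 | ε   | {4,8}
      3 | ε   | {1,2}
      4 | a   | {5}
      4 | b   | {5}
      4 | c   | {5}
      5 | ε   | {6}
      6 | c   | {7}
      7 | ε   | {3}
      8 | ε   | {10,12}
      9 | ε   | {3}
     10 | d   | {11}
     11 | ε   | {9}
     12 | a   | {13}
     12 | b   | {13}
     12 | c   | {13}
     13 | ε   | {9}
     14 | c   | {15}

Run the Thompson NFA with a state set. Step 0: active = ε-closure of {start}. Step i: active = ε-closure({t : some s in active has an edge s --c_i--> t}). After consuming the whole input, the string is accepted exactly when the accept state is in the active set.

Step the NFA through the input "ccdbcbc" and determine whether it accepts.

S₀ = ε-closure({0}) = {0,2,4,8,10,12}
'c' @ 1: {1,2,3,4,5,6,8,9,10,12,13,14}
'c' @ 2: {1,2,3,4,5,6,7,8,9,10,12,13,14,15}  [accepting]
'd' @ 3: {1,2,3,4,8,9,10,11,12,14}
'b' @ 4: {1,2,3,4,5,6,8,9,10,12,13,14}
'c' @ 5: {1,2,3,4,5,6,7,8,9,10,12,13,14,15}  [accepting]
'b' @ 6: {1,2,3,4,5,6,8,9,10,12,13,14}
'c' @ 7: {1,2,3,4,5,6,7,8,9,10,12,13,14,15}  [accepting]
after full input: {1,2,3,4,5,6,7,8,9,10,12,13,14,15}  (accept=15 in)

Answer: ACCEPT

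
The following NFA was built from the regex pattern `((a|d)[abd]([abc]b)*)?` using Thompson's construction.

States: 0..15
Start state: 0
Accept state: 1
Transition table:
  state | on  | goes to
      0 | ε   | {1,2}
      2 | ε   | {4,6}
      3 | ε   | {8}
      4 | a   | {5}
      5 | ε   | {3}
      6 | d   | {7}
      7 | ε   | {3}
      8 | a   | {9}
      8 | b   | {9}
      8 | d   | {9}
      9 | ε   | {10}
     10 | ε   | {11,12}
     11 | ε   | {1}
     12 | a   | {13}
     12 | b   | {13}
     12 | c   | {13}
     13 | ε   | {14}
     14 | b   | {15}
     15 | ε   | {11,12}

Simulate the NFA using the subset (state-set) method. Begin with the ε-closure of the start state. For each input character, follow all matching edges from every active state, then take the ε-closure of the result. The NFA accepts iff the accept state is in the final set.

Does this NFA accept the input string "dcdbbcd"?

S₀ = ε-closure({0}) = {0,1,2,4,6}
'd' @ 1: {3,7,8}
'c' @ 2: {}  — dead — no transitions
rest 'dbbcd' ignored (set empty)
final: {}; accept 1 not in set

Answer: REJECT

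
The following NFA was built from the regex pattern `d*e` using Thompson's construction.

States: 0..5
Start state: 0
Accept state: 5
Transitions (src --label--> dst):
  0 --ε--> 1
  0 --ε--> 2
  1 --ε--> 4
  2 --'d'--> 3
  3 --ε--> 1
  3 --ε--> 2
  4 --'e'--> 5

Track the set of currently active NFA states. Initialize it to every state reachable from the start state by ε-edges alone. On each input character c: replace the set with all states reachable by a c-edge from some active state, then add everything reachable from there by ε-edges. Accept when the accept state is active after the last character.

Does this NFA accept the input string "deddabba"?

initial (ε-close {0}): {0,1,2,4}
'd' @ 1: {1,2,3,4}
'e' @ 2: {5}  ✓accept
'd' @ 3: {}  — no active states
rest 'dabba' ignored (set empty)
final: {}; accept 5 not in set

Answer: REJECT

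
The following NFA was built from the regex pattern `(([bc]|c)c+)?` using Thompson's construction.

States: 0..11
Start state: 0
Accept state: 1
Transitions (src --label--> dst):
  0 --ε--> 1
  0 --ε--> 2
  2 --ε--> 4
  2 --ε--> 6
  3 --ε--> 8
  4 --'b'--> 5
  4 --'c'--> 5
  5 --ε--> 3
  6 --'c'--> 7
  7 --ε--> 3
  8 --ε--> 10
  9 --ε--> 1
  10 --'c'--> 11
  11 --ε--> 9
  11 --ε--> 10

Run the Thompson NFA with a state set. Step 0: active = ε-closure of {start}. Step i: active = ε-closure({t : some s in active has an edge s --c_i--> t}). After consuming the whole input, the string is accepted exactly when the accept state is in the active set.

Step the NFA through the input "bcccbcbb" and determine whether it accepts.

Answer: REJECT

Trace:
start: ε-closure({0}) = {0,1,2,4,6}
'b' @ 1: {3,5,8,10}
'c' @ 2: {1,9,10,11}  (accept∈set)
'c' @ 3: {1,9,10,11}  (accept∈set)
'c' @ 4: {1,9,10,11}  (accept∈set)
'b' @ 5: {}  — state set empty
rest 'cbb' ignored (set empty)
after full input: {}  (accept=1 not in)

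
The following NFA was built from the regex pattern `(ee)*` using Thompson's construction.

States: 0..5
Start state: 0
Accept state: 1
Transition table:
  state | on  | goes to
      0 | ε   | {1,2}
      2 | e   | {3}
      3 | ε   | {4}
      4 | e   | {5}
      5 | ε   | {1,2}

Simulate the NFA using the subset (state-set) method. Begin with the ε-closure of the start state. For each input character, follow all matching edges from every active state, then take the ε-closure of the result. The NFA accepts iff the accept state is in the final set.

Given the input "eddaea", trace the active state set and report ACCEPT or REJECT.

Answer: REJECT

Trace:
initial (ε-close {0}): {0,1,2}
'e' @ 1: {3,4}
'd' @ 2: {}  — dead — no transitions
rest 'daea' ignored (set empty)
end set {} — state 1 not in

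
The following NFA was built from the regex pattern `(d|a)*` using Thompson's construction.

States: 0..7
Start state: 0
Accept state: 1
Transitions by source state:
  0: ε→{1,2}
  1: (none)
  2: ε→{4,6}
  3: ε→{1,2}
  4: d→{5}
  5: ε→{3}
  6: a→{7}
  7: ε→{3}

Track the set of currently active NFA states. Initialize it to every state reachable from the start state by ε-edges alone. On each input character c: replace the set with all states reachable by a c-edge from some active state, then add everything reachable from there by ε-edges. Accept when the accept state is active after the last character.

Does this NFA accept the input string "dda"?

Answer: ACCEPT

Trace:
S₀ = ε-closure({0}) = {0,1,2,4,6}
'd' @ 1: {1,2,3,4,5,6}  [accepting]
'd' @ 2: {1,2,3,4,5,6}  [accepting]
'a' @ 3: {1,2,3,4,6,7}  [accepting]
after full input: {1,2,3,4,6,7}  (accept=1 in)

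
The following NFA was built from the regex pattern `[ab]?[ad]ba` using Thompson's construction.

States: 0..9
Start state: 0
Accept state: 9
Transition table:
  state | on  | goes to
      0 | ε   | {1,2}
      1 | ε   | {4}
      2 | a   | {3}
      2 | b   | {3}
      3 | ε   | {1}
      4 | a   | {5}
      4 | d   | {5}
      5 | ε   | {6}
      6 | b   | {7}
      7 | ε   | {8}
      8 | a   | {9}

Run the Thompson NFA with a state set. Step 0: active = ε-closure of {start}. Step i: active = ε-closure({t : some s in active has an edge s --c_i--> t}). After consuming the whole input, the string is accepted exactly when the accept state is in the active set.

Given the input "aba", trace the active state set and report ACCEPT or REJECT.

Answer: ACCEPT

Derivation:
start: ε-closure({0}) = {0,1,2,4}
'a' @ 1: {1,3,4,5,6}
'b' @ 2: {7,8}
'a' @ 3: {9}  (accept∈set)
end set {9} — state 9 in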